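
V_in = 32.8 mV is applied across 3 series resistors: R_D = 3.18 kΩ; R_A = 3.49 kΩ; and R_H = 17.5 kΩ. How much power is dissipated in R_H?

ΣR = 24.17 kΩ → I = 32.8/24.17 = 1.357 µA.
V(R_H) = I·R = 23.75 mV; P = V·I = 23.75 × 1.357 = 32.23 nW.

P ≈ 32.2 nW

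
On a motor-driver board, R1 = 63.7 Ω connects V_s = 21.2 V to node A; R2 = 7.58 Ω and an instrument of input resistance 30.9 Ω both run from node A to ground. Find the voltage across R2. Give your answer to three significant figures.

R2 ‖ R_L = (7.58 × 30.9)/(7.58 + 30.9) = 6.087 Ω.
Voltage divider with the loaded lower leg: V_out = 21.2 × 6.087/(63.7 + 6.087) = 21.2 × 0.08722 = 1.849 V.
(Unloaded it would be 2.25 V; the load pulls it down.)

V_out ≈ 1.85 V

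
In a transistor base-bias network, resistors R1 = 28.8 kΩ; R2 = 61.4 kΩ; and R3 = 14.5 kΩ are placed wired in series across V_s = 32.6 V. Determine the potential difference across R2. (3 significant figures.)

V ≈ 19.1 V

Series total: ΣR = 28.8 + 61.4 + 14.5 = 104.7 kΩ.
V = V_s · R/ΣR = 32.6 × 0.5864 = 19.12 V.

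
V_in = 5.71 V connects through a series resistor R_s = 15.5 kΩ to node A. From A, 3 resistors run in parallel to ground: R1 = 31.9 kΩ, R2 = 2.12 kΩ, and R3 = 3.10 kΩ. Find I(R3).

Parallel bank: R_p = 1/(1/31.9 + 1/2.12 + 1/3.10) = 1.211 kΩ.
V_A = 5.71 × 1.211/16.71 = 0.4139 V.
Branch current I = V_A/R3 = 0.4139/3.10 = 0.1335 mA.

I ≈ 0.134 mA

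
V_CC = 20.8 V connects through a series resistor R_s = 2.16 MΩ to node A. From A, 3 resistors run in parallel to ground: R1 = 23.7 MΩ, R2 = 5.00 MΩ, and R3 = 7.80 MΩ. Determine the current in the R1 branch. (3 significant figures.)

Combine the parallel branches: R_p = (1/23.7 + 1/5.00 + 1/7.80)⁻¹ = 2.700 MΩ.
V_A by voltage divider: V_A = 20.8 × 2.700/(2.16 + 2.700) = 11.56 V.
I(R1) = V_A / R1 = 11.56/23.7 = 0.4876 µA.

I ≈ 0.488 µA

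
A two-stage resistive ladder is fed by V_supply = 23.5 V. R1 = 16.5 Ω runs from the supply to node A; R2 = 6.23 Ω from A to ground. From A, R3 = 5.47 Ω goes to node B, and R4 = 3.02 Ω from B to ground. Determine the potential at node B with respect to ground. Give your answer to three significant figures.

V_B ≈ 1.49 V

Node A sees R2 in parallel with the series input of stage 2, R3 + R4 = 8.490 Ω.
Effective lower resistance at A: R2 ‖ 8.490 = 3.593 Ω.
First divider: V_A = V_supply · 3.593/(16.5 + 3.593) = 4.202 V.
Then the unloaded second divider: V_B = V_A × R4/(R3+R4) = 4.202 × 0.3557 = 1.495 V.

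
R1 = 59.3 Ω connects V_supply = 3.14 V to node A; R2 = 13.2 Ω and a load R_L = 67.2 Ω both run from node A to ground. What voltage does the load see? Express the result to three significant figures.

V_out ≈ 0.493 V

First combine the lower leg with the load: R2 ‖ R_L = 11.03 Ω.
Now apply the divider: V_out = 3.14 × 0.1569 = 0.4926 V.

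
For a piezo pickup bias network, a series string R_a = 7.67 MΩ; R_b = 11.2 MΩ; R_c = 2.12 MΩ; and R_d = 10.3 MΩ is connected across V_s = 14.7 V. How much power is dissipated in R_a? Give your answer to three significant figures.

P ≈ 1.69 µW

Series current I = V_s/ΣR = 14.7/31.29 = 0.4698 µA.
V(R_a) = I·R = 3.603 V; P = V·I = 3.603 × 0.4698 = 1.693 µW.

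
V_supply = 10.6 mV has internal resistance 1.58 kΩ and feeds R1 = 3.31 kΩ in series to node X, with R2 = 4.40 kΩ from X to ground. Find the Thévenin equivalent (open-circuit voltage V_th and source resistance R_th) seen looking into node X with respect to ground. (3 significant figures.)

R1' = 1.58 + 3.31 = 4.890 kΩ (source resistance + R1).
Open-circuit (no load on X): V_th = V_supply · R2/(R1' + R2) = 10.6 × 4.40/(4.890 + 4.40) = 5.020 mV.
With V_supply suppressed (replaced by a short), R_th = R1' ‖ R2 = (4.890 × 4.40)/(4.890 + 4.40) = 2.316 kΩ.

V_th ≈ 5.02 mV, R_th ≈ 2.32 kΩ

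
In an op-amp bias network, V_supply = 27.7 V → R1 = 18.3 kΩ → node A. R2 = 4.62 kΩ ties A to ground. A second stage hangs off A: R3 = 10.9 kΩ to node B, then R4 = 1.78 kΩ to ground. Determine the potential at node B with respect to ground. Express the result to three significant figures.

V_B ≈ 0.607 V

Looking into the second stage from A: R3 + R4 = 12.68 kΩ appears in parallel with R2.
R2 ‖ (R3+R4) = 3.386 kΩ.
First divider: V_A = V_supply · 3.386/(18.3 + 3.386) = 4.325 V.
V_B = V_A × 0.1404 = 0.6072 V.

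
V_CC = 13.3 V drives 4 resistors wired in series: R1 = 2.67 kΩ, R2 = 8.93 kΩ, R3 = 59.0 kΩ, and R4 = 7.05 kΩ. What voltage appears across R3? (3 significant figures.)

Total series resistance ΣR = 2.67 + 8.93 + 59.0 + 7.05 = 77.65 kΩ.
Voltage divider: V = V_CC · (59.00 / 77.65) = 13.3 × 0.7598 = 10.11 V.

V ≈ 10.1 V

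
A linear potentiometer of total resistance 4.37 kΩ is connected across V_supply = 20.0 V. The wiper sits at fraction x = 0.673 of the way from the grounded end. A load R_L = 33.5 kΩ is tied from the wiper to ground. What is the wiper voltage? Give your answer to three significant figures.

V_out ≈ 13.1 V

Lower segment x·R_p = 2.941 kΩ; upper segment (1−x)·R_p = 1.429 kΩ.
R_L loads the lower segment: effective lower R = 2.704 kΩ.
Loaded-divider output: V_out = 20.0 × 0.6542 = 13.08 V.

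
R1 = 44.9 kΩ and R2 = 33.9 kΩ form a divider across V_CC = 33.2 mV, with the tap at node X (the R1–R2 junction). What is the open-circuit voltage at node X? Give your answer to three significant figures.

V_th ≈ 14.3 mV

V_th is the unloaded tap voltage: V_CC · R2/(R1+R2) = 33.2 × 0.4302 = 14.28 mV.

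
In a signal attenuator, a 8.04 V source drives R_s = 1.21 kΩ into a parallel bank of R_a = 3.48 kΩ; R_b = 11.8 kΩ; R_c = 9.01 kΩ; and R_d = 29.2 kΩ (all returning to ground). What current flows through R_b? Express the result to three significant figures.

I ≈ 0.419 mA

Equivalent of the parallel group: R_p = 1.933 kΩ.
V_A by voltage divider: V_A = 8.04 × 1.933/(1.21 + 1.933) = 4.945 V.
I(R_b) = V_A / R_b = 4.945/11.8 = 0.4190 mA.
(Equivalently: I_total = 2.558 mA, then current-divider fraction G_k/ΣG = 0.1638.)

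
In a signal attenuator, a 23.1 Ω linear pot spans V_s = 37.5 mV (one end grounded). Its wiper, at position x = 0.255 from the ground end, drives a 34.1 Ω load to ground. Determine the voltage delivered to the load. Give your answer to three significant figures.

V_out ≈ 8.47 mV

Split the track: R_lower = x·R_p = 5.891 Ω, R_upper = (1−x)·R_p = 17.21 Ω.
Lower segment in parallel with the load: 5.891 ‖ 34.1 = 5.023 Ω.
V_out = 37.5 × 5.023/(17.21 + 5.023) = 8.472 mV.
(Unloaded: V_out = x·V_s = 9.56 mV.)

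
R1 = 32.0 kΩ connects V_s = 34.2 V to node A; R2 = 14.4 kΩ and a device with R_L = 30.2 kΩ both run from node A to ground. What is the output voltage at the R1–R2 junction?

V_out ≈ 7.99 V

First combine the lower leg with the load: R2 ‖ R_L = 9.751 kΩ.
Voltage divider with the loaded lower leg: V_out = 34.2 × 9.751/(32.0 + 9.751) = 34.2 × 0.2335 = 7.987 V.
(Unloaded it would be 10.6 V; the load pulls it down.)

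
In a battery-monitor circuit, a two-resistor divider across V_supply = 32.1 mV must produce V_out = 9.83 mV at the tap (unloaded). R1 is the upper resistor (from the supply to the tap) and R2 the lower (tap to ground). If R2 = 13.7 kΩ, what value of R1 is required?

The divider ratio is R2/(R1+R2) = 9.83/32.1 = 0.3062.
Rearranging, R1 = R2·(1−k)/k = 13.7 × 2.266 = 31.04 kΩ.

R1 ≈ 31.0 kΩ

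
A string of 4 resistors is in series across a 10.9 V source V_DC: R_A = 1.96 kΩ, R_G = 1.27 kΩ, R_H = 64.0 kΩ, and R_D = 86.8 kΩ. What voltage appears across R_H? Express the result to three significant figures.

V ≈ 4.53 V

ΣR = 1.96 + 1.27 + 64.0 + 86.8 = 154.0 kΩ.
V = V_DC · R/ΣR = 10.9 × 0.4155 = 4.529 V.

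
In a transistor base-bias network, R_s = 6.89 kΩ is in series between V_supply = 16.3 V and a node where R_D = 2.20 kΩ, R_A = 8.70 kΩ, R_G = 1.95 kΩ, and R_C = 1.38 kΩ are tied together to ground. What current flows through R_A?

Combine the parallel branches: R_p = (1/2.20 + 1/8.70 + 1/1.95 + 1/1.38)⁻¹ = 0.5534 kΩ.
V_A = 16.3 × 0.5534/7.443 = 1.212 V.
Branch current I = V_A/R_A = 1.212/8.70 = 0.1393 mA.
(Equivalently: I_total = 2.190 mA, then current-divider fraction G_k/ΣG = 0.06361.)

I ≈ 0.139 mA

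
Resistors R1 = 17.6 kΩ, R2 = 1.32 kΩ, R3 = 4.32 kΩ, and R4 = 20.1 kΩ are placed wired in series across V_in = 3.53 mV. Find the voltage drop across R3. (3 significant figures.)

V ≈ 0.352 mV

Series total: ΣR = 17.6 + 1.32 + 4.32 + 20.1 = 43.34 kΩ.
V = V_in · R/ΣR = 3.53 × 0.09968 = 0.3519 mV.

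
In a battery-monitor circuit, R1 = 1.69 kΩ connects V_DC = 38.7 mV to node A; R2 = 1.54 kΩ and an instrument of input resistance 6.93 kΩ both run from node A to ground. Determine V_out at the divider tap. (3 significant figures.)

V_out ≈ 16.5 mV

First combine the lower leg with the load: R2 ‖ R_L = 1.260 kΩ.
Voltage divider with the loaded lower leg: V_out = 38.7 × 1.260/(1.69 + 1.260) = 38.7 × 0.4271 = 16.53 mV.
(Unloaded it would be 18.5 mV; the load pulls it down.)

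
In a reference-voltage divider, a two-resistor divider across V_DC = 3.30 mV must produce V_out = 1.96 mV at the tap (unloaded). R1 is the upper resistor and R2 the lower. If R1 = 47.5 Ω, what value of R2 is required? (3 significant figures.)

R2 ≈ 69.5 Ω

V_out/V_DC = R2/(R1+R2) = 0.5939.
Rearranging, R2 = R1·k/(1−k) = 47.5 × 1.463 = 69.48 Ω.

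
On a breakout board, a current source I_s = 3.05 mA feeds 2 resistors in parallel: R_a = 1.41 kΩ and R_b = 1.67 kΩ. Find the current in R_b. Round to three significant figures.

I ≈ 1.40 mA

Two-branch current divider: I_k = I_s · R_other/(R_1 + R_2).
So I = 3.05 × 1.41/3.080 = 1.396 mA.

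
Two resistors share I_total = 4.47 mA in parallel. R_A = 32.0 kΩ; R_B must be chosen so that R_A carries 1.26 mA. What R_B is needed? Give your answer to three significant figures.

R_B ≈ 12.6 kΩ

Two-branch current divider: I_A = I_total · R_B/(R_A + R_B).
1.26/4.47 = R_B/(R_A + R_B) → R_B = R_A · (0.2819)/(1 − 0.2819) = 32.0 × 0.3925 = 12.56 kΩ.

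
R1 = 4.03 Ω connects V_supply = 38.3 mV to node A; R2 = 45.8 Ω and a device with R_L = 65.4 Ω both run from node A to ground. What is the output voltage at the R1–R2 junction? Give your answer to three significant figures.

V_out ≈ 33.3 mV

The load sits in parallel with R2, giving an effective lower resistance R2' = R2·R_L/(R2+R_L) = 26.94 Ω.
Voltage divider with the loaded lower leg: V_out = 38.3 × 26.94/(4.03 + 26.94) = 38.3 × 0.8699 = 33.32 mV.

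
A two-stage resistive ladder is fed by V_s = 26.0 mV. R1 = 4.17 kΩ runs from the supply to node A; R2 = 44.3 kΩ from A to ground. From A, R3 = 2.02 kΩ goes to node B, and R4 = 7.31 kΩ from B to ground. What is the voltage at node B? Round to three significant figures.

V_B ≈ 13.2 mV

Node A sees R2 in parallel with the series input of stage 2, R3 + R4 = 9.330 kΩ.
Effective lower resistance at A: R2 ‖ 9.330 = 7.707 kΩ.
So V_A = 26.0 × 0.6489 = 16.87 mV.
Stage 2 is unloaded, so V_B = V_A · R4/(R3+R4) = 16.87 × 7.31/9.330 = 13.22 mV.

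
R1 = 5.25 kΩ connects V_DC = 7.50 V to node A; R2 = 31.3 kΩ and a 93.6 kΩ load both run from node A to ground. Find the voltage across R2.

The load sits in parallel with R2, giving an effective lower resistance R2' = R2·R_L/(R2+R_L) = 23.46 kΩ.
Voltage divider with the loaded lower leg: V_out = 7.50 × 23.46/(5.25 + 23.46) = 7.50 × 0.8171 = 6.128 V.

V_out ≈ 6.13 V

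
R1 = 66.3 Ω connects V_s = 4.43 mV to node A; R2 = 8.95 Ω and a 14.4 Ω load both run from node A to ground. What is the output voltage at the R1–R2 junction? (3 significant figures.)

The load sits in parallel with R2, giving an effective lower resistance R2' = R2·R_L/(R2+R_L) = 5.519 Ω.
Voltage divider with the loaded lower leg: V_out = 4.43 × 5.519/(66.3 + 5.519) = 4.43 × 0.07685 = 0.3405 mV.
(Unloaded it would be 0.527 mV; the load pulls it down.)

V_out ≈ 0.340 mV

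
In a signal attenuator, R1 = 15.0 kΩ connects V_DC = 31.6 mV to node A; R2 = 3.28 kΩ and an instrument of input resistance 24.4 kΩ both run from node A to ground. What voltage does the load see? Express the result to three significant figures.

First combine the lower leg with the load: R2 ‖ R_L = 2.891 kΩ.
Voltage divider with the loaded lower leg: V_out = 31.6 × 2.891/(15.0 + 2.891) = 31.6 × 0.1616 = 5.107 mV.

V_out ≈ 5.11 mV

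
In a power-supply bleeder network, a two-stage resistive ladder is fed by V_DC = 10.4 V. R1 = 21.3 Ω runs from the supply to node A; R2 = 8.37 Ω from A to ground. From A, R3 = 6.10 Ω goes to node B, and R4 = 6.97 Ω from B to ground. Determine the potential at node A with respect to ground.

Looking into the second stage from A: R3 + R4 = 13.07 Ω appears in parallel with R2.
Effective lower resistance at A: R2 ‖ 13.07 = 5.102 Ω.
V_A = 10.4 × 5.102/(21.3 + 5.102) = 2.010 V.

V_A ≈ 2.01 V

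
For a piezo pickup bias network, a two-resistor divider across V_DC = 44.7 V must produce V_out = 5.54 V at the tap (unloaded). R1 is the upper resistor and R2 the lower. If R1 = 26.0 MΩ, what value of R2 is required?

V_out/V_DC = R2/(R1+R2) = 0.1239.
So R2 = R1 · V_out/(V_DC − V_out) = 26.0 × 5.54/(44.7 − 5.54) = 26.0 × 0.1415 = 3.678 MΩ.

R2 ≈ 3.68 MΩ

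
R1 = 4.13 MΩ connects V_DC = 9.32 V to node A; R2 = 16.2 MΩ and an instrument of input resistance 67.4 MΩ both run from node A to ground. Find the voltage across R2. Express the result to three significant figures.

V_out ≈ 7.08 V

First combine the lower leg with the load: R2 ‖ R_L = 13.06 MΩ.
Then V_out = V_DC · R2'/(R1 + R2') = 9.32 × 13.06/17.19 = 7.081 V.
(Unloaded it would be 7.43 V; the load pulls it down.)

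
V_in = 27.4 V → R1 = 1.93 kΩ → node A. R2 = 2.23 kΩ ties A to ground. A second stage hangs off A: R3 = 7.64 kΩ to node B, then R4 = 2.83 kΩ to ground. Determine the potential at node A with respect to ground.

The second stage (R3 + R4 = 10.47 kΩ) loads node A in parallel with R2.
Effective lower resistance at A: R2 ‖ 10.47 = 1.838 kΩ.
First divider: V_A = V_in · 1.838/(1.93 + 1.838) = 13.37 V.

V_A ≈ 13.4 V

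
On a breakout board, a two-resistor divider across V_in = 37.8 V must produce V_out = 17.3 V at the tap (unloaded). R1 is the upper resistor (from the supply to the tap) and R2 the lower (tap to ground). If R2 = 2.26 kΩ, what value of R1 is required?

V_out/V_in = R2/(R1+R2) = 0.4577.
So R1 = R2 · (V_in/V_out − 1) = 2.26 × (37.8/17.3 − 1) = 2.26 × 1.185 = 2.678 kΩ.

R1 ≈ 2.68 kΩ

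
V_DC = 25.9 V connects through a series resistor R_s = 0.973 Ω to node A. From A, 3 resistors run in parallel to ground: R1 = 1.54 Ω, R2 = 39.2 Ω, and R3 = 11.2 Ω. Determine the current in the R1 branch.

I ≈ 9.65 A

Parallel bank: R_p = 1/(1/1.54 + 1/39.2 + 1/11.2) = 1.309 Ω.
V_A by voltage divider: V_A = 25.9 × 1.309/(0.973 + 1.309) = 14.86 V.
I(R1) = V_A / R1 = 14.86/1.54 = 9.646 A.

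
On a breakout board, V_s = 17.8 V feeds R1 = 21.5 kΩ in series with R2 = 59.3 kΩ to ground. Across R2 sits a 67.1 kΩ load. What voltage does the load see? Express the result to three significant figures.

V_out ≈ 10.6 V

The load sits in parallel with R2, giving an effective lower resistance R2' = R2·R_L/(R2+R_L) = 31.48 kΩ.
Voltage divider with the loaded lower leg: V_out = 17.8 × 31.48/(21.5 + 31.48) = 17.8 × 0.5942 = 10.58 V.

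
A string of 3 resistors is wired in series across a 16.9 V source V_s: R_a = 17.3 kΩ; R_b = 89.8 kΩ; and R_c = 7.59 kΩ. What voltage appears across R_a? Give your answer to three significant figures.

V ≈ 2.55 V

ΣR = 17.3 + 89.8 + 7.59 = 114.7 kΩ.
By the voltage-divider rule, V = 16.9 × 17.30/114.7 = 2.549 V.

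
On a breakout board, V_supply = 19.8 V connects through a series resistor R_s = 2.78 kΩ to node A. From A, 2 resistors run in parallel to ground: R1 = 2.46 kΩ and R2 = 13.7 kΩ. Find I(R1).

Combine the parallel branches: R_p = (1/2.46 + 1/13.7)⁻¹ = 2.086 kΩ.
V_A = 19.8 × 2.086/4.866 = 8.487 V.
I(R1) = V_A / R1 = 8.487/2.46 = 3.450 mA.

I ≈ 3.45 mA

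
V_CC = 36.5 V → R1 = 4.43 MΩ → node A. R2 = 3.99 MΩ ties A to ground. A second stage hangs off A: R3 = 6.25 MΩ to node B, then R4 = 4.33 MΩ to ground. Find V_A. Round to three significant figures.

V_A ≈ 14.4 V

Looking into the second stage from A: R3 + R4 = 10.58 MΩ appears in parallel with R2.
R2 ‖ (R3+R4) = 2.897 MΩ.
V_A = 36.5 × 2.897/(4.43 + 2.897) = 14.43 V.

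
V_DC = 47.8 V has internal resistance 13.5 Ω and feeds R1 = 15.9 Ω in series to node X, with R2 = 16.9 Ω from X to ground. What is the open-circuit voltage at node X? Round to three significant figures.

R1' = 13.5 + 15.9 = 29.40 Ω (source resistance + R1).
With X open, the divider is unloaded: V_th = 47.8 × 16.9/46.30 = 17.45 V.

V_th ≈ 17.4 V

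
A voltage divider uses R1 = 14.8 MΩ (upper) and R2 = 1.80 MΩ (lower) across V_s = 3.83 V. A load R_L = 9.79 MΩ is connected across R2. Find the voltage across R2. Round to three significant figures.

First combine the lower leg with the load: R2 ‖ R_L = 1.520 MΩ.
Voltage divider with the loaded lower leg: V_out = 3.83 × 1.520/(14.8 + 1.520) = 3.83 × 0.09316 = 0.3568 V.
(Unloaded it would be 0.415 V; the load pulls it down.)

V_out ≈ 0.357 V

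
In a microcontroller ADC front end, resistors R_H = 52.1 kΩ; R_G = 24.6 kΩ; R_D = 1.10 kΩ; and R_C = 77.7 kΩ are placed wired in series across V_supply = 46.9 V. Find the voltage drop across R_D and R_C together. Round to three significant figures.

V ≈ 23.8 V

ΣR = 52.1 + 24.6 + 1.10 + 77.7 = 155.5 kΩ.
R_{R_D..R_C} = 1.10 + 77.7 = 78.80 kΩ.
Voltage divider: V = V_supply · (78.80 / 155.5) = 46.9 × 0.5068 = 23.77 V.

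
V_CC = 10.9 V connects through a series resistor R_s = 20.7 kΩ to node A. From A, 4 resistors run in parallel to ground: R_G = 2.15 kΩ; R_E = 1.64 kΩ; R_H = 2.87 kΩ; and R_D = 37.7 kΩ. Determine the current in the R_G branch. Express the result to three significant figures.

I ≈ 0.163 mA

Equivalent of the parallel group: R_p = 0.6897 kΩ.
V_A = 10.9 × 0.6897/21.39 = 0.3515 V.
Branch current I = V_A/R_G = 0.3515/2.15 = 0.1635 mA.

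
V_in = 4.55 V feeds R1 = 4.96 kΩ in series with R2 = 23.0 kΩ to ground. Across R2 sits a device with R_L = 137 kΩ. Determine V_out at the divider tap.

R2 ‖ R_L = (23.0 × 137)/(23.0 + 137) = 19.69 kΩ.
Now apply the divider: V_out = 4.55 × 0.7988 = 3.635 V.
(Unloaded it would be 3.74 V; the load pulls it down.)

V_out ≈ 3.63 V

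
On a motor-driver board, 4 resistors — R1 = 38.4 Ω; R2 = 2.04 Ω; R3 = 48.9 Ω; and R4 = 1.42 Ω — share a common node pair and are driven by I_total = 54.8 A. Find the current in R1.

Total conductance ΣG = 1/38.4 + 1/2.04 + 1/48.9 + 1/1.42 = 1.241 (units of 1/Ω).
Current divider: I(R1) = I_total · G_k/ΣG = 54.8 × (0.02604/1.241) = 54.8 × 0.02099 = 1.150 A.

I ≈ 1.15 A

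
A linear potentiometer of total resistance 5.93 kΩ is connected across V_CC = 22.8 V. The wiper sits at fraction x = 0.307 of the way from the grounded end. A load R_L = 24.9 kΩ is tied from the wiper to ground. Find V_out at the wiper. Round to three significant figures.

The pot divides into 4.109 kΩ above the wiper and 1.821 kΩ below.
(x·R_p) ‖ R_L = 1.696 kΩ.
V_out = 22.8 × 1.696/(4.109 + 1.696) = 6.662 V.

V_out ≈ 6.66 V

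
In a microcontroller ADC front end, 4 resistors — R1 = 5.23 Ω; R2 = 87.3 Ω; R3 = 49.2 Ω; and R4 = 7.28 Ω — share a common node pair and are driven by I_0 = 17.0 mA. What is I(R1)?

I ≈ 9.02 mA

ΣG = 1/5.23 + 1/87.3 + 1/49.2 + 1/7.28 = 0.3603.
Current divider: I(R1) = I_0 · G_k/ΣG = 17.0 × (0.1912/0.3603) = 17.0 × 0.5306 = 9.020 mA.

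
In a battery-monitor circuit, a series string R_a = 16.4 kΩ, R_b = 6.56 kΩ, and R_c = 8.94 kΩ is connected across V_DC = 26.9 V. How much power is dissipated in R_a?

P ≈ 11.7 mW

The common current is I = 26.9/31.90 = 0.8433 mA.
V(R_a) = I·R = 13.83 V; P = V·I = 13.83 × 0.8433 = 11.66 mW.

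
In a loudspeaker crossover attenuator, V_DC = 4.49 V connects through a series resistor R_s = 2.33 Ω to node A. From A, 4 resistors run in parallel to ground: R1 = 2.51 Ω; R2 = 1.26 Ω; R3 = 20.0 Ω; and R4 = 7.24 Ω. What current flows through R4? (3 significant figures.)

I ≈ 0.147 A

Equivalent of the parallel group: R_p = 0.7245 Ω.
V_A = 4.49 × 0.7245/3.055 = 1.065 V.
Branch current I = V_A/R4 = 1.065/7.24 = 0.1471 A.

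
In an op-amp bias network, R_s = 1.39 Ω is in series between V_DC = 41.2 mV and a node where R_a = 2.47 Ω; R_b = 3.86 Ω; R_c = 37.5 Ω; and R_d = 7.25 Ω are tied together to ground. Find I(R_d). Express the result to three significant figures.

I ≈ 2.64 mA

Parallel bank: R_p = 1/(1/2.47 + 1/3.86 + 1/37.5 + 1/7.25) = 1.207 Ω.
Node voltage V_A = V_DC · R_p/(R_s + R_p) = 41.2 × 0.4648 = 19.15 mV.
Branch current I = V_A/R_d = 19.15/7.25 = 2.641 mA.
(Equivalently: I_total = 15.86 mA, then current-divider fraction G_k/ΣG = 0.1665.)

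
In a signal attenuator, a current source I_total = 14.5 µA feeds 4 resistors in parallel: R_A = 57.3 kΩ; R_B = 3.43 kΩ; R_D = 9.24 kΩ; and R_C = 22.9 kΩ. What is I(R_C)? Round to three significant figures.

I ≈ 1.37 µA

ΣG = 1/57.3 + 1/3.43 + 1/9.24 + 1/22.9 = 0.4609.
Current divider: I(R_C) = I_total · G_k/ΣG = 14.5 × (0.04367/0.4609) = 14.5 × 0.09475 = 1.374 µA.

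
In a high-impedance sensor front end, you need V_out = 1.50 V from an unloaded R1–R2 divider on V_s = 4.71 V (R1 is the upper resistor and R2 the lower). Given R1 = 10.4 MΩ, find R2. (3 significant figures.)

R2 ≈ 4.86 MΩ

The divider ratio is R2/(R1+R2) = 1.50/4.71 = 0.3185.
Rearranging, R2 = R1·k/(1−k) = 10.4 × 0.4673 = 4.860 MΩ.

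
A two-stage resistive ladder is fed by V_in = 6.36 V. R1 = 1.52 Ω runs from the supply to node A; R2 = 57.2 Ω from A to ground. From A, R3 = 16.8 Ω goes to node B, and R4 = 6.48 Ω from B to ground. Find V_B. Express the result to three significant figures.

Node A sees R2 in parallel with the series input of stage 2, R3 + R4 = 23.28 Ω.
R2 ‖ (R3+R4) = 16.55 Ω.
V_A = 6.36 × 16.55/(1.52 + 16.55) = 5.825 V.
Stage 2 is unloaded, so V_B = V_A · R4/(R3+R4) = 5.825 × 6.48/23.28 = 1.621 V.

V_B ≈ 1.62 V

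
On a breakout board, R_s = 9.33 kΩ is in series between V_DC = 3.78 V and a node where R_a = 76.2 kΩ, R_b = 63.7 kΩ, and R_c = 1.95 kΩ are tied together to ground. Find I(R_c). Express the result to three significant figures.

I ≈ 0.320 mA

Combine the parallel branches: R_p = (1/76.2 + 1/63.7 + 1/1.95)⁻¹ = 1.846 kΩ.
V_A = 3.78 × 1.846/11.18 = 0.6244 V.
Branch current I = V_A/R_c = 0.6244/1.95 = 0.3202 mA.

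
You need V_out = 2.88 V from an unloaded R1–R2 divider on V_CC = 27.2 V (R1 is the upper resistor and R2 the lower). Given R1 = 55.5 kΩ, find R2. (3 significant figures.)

V_out/V_CC = R2/(R1+R2) = 0.1059.
R2 = R1 · 0.1059/(1 − 0.1059) = 6.572 kΩ.

R2 ≈ 6.57 kΩ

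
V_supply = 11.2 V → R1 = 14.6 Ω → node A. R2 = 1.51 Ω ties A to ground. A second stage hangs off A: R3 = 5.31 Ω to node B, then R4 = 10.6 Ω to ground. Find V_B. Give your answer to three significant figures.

The second stage (R3 + R4 = 15.91 Ω) loads node A in parallel with R2.
Effective lower resistance at A: R2 ‖ 15.91 = 1.379 Ω.
First divider: V_A = V_supply · 1.379/(14.6 + 1.379) = 0.9666 V.
Then the unloaded second divider: V_B = V_A × R4/(R3+R4) = 0.9666 × 0.6662 = 0.6440 V.

V_B ≈ 0.644 V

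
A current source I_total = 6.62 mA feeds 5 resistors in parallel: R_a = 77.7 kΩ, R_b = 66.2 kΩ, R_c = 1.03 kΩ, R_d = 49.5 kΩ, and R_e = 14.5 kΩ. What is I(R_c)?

I ≈ 5.91 mA

Conductances: ΣG = 1/77.7 + 1/66.2 + 1/1.03 + 1/49.5 + 1/14.5 = 1.088 (1/kΩ).
R_c takes the fraction G_k/ΣG = 0.9709/1.088 = 0.8923, so I = 6.62 × 0.8923 = 5.907 mA.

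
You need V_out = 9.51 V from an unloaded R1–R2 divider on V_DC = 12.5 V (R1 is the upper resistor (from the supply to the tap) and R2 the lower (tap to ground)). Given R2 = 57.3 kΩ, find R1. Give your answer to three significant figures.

R1 ≈ 18.0 kΩ

The divider ratio is R2/(R1+R2) = 9.51/12.5 = 0.7608.
Rearranging, R1 = R2·(1−k)/k = 57.3 × 0.3144 = 18.02 kΩ.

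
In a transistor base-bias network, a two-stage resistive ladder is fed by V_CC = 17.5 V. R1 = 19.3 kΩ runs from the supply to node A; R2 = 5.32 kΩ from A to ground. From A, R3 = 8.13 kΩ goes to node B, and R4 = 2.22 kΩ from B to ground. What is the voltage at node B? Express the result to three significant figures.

V_B ≈ 0.578 V

Node A sees R2 in parallel with the series input of stage 2, R3 + R4 = 10.35 kΩ.
R2 ‖ (R3+R4) = 3.514 kΩ.
First divider: V_A = V_CC · 3.514/(19.3 + 3.514) = 2.695 V.
V_B = V_A × 0.2145 = 0.5781 V.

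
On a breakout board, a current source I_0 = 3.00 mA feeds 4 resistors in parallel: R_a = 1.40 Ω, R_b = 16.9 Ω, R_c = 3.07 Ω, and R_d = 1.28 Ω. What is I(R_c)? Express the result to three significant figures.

I ≈ 0.520 mA

Total conductance ΣG = 1/1.40 + 1/16.9 + 1/3.07 + 1/1.28 = 1.880 (units of 1/Ω).
By the current-divider rule, I = I_0 · G_k/ΣG = 3.00 × 0.1732 = 0.5197 mA.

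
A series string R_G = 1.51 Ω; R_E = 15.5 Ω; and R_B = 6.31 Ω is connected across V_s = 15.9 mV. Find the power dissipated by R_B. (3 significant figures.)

Series current I = V_s/ΣR = 15.9/23.32 = 0.6818 mA.
V(R_B) = I·R = 4.302 mV; P = V·I = 4.302 × 0.6818 = 2.933 µW.

P ≈ 2.93 µW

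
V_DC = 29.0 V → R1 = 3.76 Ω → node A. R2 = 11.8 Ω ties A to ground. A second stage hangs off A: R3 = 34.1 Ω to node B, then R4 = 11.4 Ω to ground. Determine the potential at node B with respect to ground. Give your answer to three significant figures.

V_B ≈ 5.19 V

The second stage (R3 + R4 = 45.50 Ω) loads node A in parallel with R2.
R2 ‖ (R3+R4) = 9.370 Ω.
First divider: V_A = V_DC · 9.370/(3.76 + 9.370) = 20.70 V.
V_B = V_A × 0.2505 = 5.185 V.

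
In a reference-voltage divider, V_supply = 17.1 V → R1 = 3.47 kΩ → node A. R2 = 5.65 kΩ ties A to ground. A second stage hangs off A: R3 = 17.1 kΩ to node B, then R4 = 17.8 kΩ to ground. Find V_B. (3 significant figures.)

Node A sees R2 in parallel with the series input of stage 2, R3 + R4 = 34.90 kΩ.
R2 ‖ (R3+R4) = 4.863 kΩ.
First divider: V_A = V_supply · 4.863/(3.47 + 4.863) = 9.979 V.
V_B = V_A × 0.5100 = 5.090 V.

V_B ≈ 5.09 V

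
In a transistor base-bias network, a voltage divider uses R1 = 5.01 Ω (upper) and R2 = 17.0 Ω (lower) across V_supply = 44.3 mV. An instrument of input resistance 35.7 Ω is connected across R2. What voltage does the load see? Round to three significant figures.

First combine the lower leg with the load: R2 ‖ R_L = 11.52 Ω.
Now apply the divider: V_out = 44.3 × 0.6968 = 30.87 mV.

V_out ≈ 30.9 mV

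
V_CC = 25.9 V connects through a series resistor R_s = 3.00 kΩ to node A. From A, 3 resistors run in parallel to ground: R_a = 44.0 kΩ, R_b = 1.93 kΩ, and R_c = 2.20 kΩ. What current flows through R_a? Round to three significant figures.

Parallel bank: R_p = 1/(1/44.0 + 1/1.93 + 1/2.20) = 1.005 kΩ.
Node voltage V_A = V_CC · R_p/(R_s + R_p) = 25.9 × 0.2509 = 6.497 V.
Branch current I = V_A/R_a = 6.497/44.0 = 0.1477 mA.

I ≈ 0.148 mA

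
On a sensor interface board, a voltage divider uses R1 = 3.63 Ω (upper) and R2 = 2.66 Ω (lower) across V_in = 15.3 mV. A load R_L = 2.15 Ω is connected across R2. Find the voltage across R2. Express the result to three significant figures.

First combine the lower leg with the load: R2 ‖ R_L = 1.189 Ω.
Voltage divider with the loaded lower leg: V_out = 15.3 × 1.189/(3.63 + 1.189) = 15.3 × 0.2467 = 3.775 mV.
(Unloaded it would be 6.47 mV; the load pulls it down.)

V_out ≈ 3.77 mV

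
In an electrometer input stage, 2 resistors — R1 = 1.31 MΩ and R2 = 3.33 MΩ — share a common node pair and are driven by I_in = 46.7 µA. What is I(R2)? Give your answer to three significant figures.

Two-branch current divider: I_k = I_in · R_other/(R_1 + R_2).
I(R2) = 46.7 × 1.31/(1.31 + 3.33) = 46.7 × 0.2823 = 13.18 µA.

I ≈ 13.2 µA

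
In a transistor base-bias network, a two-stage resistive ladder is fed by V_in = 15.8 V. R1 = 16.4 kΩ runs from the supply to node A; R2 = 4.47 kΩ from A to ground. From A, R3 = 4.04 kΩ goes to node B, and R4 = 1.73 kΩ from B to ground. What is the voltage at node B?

Node A sees R2 in parallel with the series input of stage 2, R3 + R4 = 5.770 kΩ.
R2 ‖ (R3+R4) = 2.519 kΩ.
V_A = 15.8 × 2.519/(16.4 + 2.519) = 2.104 V.
Then the unloaded second divider: V_B = V_A × R4/(R3+R4) = 2.104 × 0.2998 = 0.6307 V.

V_B ≈ 0.631 V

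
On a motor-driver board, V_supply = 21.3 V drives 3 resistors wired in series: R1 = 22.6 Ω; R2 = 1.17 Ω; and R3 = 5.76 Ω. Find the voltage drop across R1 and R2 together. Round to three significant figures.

ΣR = 22.6 + 1.17 + 5.76 = 29.53 Ω.
R_{R1..R2} = 22.6 + 1.17 = 23.77 Ω.
Voltage divider: V = V_supply · (23.77 / 29.53) = 21.3 × 0.8049 = 17.15 V.

V ≈ 17.1 V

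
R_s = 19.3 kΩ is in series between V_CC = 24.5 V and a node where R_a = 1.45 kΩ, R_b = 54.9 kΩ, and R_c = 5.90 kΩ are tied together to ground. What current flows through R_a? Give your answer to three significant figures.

Equivalent of the parallel group: R_p = 1.140 kΩ.
V_A = 24.5 × 1.140/20.44 = 1.366 V.
I(R_a) = V_A / R_a = 1.366/1.45 = 0.9422 mA.
(Check via current divider: I_total = 1.199 mA; share G_k/ΣG = 0.7861 → same result.)

I ≈ 0.942 mA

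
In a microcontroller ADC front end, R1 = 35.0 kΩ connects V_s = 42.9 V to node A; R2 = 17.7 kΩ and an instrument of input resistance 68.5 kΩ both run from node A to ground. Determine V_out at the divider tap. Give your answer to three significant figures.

First combine the lower leg with the load: R2 ‖ R_L = 14.07 kΩ.
Now apply the divider: V_out = 42.9 × 0.2867 = 12.30 V.

V_out ≈ 12.3 V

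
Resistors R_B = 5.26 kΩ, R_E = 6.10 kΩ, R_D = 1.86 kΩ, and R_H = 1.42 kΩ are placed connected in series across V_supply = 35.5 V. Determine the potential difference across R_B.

V ≈ 12.8 V

Series total: ΣR = 5.26 + 6.10 + 1.86 + 1.42 = 14.64 kΩ.
By the voltage-divider rule, V = 35.5 × 5.260/14.64 = 12.75 V.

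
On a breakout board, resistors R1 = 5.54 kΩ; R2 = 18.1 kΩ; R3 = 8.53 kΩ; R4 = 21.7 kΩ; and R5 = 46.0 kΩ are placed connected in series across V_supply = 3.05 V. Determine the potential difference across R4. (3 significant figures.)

ΣR = 5.54 + 18.1 + 8.53 + 21.7 + 46.0 = 99.87 kΩ.
Voltage divider: V = V_supply · (21.70 / 99.87) = 3.05 × 0.2173 = 0.6627 V.

V ≈ 0.663 V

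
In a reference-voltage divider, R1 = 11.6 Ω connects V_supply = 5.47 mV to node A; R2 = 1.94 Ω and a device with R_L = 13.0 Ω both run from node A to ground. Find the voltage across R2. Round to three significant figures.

V_out ≈ 0.695 mV

The load sits in parallel with R2, giving an effective lower resistance R2' = R2·R_L/(R2+R_L) = 1.688 Ω.
Voltage divider with the loaded lower leg: V_out = 5.47 × 1.688/(11.6 + 1.688) = 5.47 × 0.1270 = 0.6949 mV.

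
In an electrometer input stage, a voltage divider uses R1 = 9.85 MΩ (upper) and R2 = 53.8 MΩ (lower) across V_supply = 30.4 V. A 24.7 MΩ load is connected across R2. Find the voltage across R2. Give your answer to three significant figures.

V_out ≈ 19.2 V

R2 ‖ R_L = (53.8 × 24.7)/(53.8 + 24.7) = 16.93 MΩ.
Voltage divider with the loaded lower leg: V_out = 30.4 × 16.93/(9.85 + 16.93) = 30.4 × 0.6322 = 19.22 V.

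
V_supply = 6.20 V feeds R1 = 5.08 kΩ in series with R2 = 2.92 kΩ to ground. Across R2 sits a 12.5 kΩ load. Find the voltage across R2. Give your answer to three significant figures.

The load sits in parallel with R2, giving an effective lower resistance R2' = R2·R_L/(R2+R_L) = 2.367 kΩ.
Voltage divider with the loaded lower leg: V_out = 6.20 × 2.367/(5.08 + 2.367) = 6.20 × 0.3179 = 1.971 V.

V_out ≈ 1.97 V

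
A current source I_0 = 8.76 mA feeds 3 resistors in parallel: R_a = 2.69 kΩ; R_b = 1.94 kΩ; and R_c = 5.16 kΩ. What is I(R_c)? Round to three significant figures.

Total conductance ΣG = 1/2.69 + 1/1.94 + 1/5.16 = 1.081 (units of 1/kΩ).
Current divider: I(R_c) = I_0 · G_k/ΣG = 8.76 × (0.1938/1.081) = 8.76 × 0.1793 = 1.570 mA.

I ≈ 1.57 mA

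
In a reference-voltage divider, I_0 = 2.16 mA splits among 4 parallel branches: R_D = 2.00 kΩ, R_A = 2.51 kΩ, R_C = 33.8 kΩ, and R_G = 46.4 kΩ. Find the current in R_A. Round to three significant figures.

I ≈ 0.906 mA

Conductances: ΣG = 1/2.00 + 1/2.51 + 1/33.8 + 1/46.4 = 0.9495 (1/kΩ).
Current divider: I(R_A) = I_0 · G_k/ΣG = 2.16 × (0.3984/0.9495) = 2.16 × 0.4196 = 0.9063 mA.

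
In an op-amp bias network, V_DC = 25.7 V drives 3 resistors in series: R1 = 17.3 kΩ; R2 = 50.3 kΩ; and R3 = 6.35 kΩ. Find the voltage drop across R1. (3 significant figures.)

Series total: ΣR = 17.3 + 50.3 + 6.35 = 73.95 kΩ.
V = V_DC · R/ΣR = 25.7 × 0.2339 = 6.012 V.

V ≈ 6.01 V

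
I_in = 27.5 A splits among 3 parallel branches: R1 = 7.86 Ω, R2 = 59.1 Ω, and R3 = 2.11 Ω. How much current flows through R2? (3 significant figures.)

ΣG = 1/7.86 + 1/59.1 + 1/2.11 = 0.6181.
Current divider: I(R2) = I_in · G_k/ΣG = 27.5 × (0.01692/0.6181) = 27.5 × 0.02738 = 0.7528 A.

I ≈ 0.753 A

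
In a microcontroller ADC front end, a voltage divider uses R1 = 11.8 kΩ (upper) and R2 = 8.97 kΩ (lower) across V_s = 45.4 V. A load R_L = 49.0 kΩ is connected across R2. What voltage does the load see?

First combine the lower leg with the load: R2 ‖ R_L = 7.582 kΩ.
Voltage divider with the loaded lower leg: V_out = 45.4 × 7.582/(11.8 + 7.582) = 45.4 × 0.3912 = 17.76 V.
(Unloaded it would be 19.6 V; the load pulls it down.)

V_out ≈ 17.8 V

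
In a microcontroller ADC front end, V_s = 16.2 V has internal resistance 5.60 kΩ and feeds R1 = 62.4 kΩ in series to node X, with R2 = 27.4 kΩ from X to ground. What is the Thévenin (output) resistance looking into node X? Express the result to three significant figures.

R1' = 5.60 + 62.4 = 68.00 kΩ (source resistance + R1).
With V_s suppressed (replaced by a short), R_th = R1' ‖ R2 = (68.00 × 27.4)/(68.00 + 27.4) = 19.53 kΩ.

R_th ≈ 19.5 kΩ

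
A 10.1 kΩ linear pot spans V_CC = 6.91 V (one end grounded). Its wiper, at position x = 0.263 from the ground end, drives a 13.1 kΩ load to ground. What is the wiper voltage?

V_out ≈ 1.58 V

The pot divides into 7.444 kΩ above the wiper and 2.656 kΩ below.
Lower segment in parallel with the load: 2.656 ‖ 13.1 = 2.208 kΩ.
V_out = 6.91 × 2.208/(7.444 + 2.208) = 1.581 V.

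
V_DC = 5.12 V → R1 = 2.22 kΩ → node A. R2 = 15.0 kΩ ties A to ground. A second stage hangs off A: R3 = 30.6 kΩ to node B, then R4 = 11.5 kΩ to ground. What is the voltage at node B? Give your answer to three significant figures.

V_B ≈ 1.16 V

Looking into the second stage from A: R3 + R4 = 42.10 kΩ appears in parallel with R2.
R2 ‖ (R3+R4) = 11.06 kΩ.
First divider: V_A = V_DC · 11.06/(2.22 + 11.06) = 4.264 V.
Stage 2 is unloaded, so V_B = V_A · R4/(R3+R4) = 4.264 × 11.5/42.10 = 1.165 V.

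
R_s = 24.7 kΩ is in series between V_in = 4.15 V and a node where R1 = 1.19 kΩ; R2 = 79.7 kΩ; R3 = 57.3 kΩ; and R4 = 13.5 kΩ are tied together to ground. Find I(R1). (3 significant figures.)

I ≈ 0.143 mA

Combine the parallel branches: R_p = (1/1.19 + 1/79.7 + 1/57.3 + 1/13.5)⁻¹ = 1.059 kΩ.
V_A = 4.15 × 1.059/25.76 = 0.1706 V.
I(R1) = V_A / R1 = 0.1706/1.19 = 0.1434 mA.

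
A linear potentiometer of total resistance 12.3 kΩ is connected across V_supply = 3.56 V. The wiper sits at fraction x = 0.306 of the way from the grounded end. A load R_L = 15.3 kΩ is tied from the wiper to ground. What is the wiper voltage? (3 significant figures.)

V_out ≈ 0.931 V

Lower segment x·R_p = 3.764 kΩ; upper segment (1−x)·R_p = 8.536 kΩ.
(x·R_p) ‖ R_L = 3.021 kΩ.
V_out = 3.56 × 3.021/(8.536 + 3.021) = 0.9305 V.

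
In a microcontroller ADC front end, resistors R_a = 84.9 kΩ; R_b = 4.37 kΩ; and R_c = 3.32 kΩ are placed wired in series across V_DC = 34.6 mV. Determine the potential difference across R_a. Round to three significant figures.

ΣR = 84.9 + 4.37 + 3.32 = 92.59 kΩ.
V = V_DC · R/ΣR = 34.6 × 0.9169 = 31.73 mV.

V ≈ 31.7 mV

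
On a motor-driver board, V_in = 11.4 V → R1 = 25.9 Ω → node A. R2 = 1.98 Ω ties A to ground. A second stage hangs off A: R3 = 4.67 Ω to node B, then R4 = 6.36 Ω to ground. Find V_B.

V_B ≈ 0.400 V

Node A sees R2 in parallel with the series input of stage 2, R3 + R4 = 11.03 Ω.
R2 ‖ (R3+R4) = 1.679 Ω.
So V_A = 11.4 × 0.06087 = 0.6939 V.
V_B = V_A × 0.5766 = 0.4001 V.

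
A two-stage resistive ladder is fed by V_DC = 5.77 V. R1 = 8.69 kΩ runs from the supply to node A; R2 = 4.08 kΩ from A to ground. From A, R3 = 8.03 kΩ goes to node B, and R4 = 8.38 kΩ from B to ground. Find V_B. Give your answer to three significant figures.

The second stage (R3 + R4 = 16.41 kΩ) loads node A in parallel with R2.
R2 ‖ (R3+R4) = 3.268 kΩ.
So V_A = 5.77 × 0.2733 = 1.577 V.
Then the unloaded second divider: V_B = V_A × R4/(R3+R4) = 1.577 × 0.5107 = 0.8052 V.

V_B ≈ 0.805 V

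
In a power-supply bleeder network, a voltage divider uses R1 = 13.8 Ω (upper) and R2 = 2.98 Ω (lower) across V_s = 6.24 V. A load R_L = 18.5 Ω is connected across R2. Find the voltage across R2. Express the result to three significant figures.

V_out ≈ 0.979 V

R2 ‖ R_L = (2.98 × 18.5)/(2.98 + 18.5) = 2.567 Ω.
Voltage divider with the loaded lower leg: V_out = 6.24 × 2.567/(13.8 + 2.567) = 6.24 × 0.1568 = 0.9785 V.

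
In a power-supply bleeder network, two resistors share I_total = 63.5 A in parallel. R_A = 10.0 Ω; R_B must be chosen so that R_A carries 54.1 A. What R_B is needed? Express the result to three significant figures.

R_B ≈ 57.6 Ω

Two-branch current divider: I_A = I_total · R_B/(R_A + R_B).
With f = 0.8520, R_B = R_A · f/(1−f) = 10.0 × 5.755 = 57.55 Ω.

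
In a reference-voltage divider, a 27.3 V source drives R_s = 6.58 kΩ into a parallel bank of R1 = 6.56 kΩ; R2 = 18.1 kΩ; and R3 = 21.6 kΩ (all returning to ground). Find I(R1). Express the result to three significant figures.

Equivalent of the parallel group: R_p = 3.937 kΩ.
V_A = 27.3 × 3.937/10.52 = 10.22 V.
Branch current I = V_A/R1 = 10.22/6.56 = 1.558 mA.
(Equivalently: I_total = 2.596 mA, then current-divider fraction G_k/ΣG = 0.6002.)

I ≈ 1.56 mA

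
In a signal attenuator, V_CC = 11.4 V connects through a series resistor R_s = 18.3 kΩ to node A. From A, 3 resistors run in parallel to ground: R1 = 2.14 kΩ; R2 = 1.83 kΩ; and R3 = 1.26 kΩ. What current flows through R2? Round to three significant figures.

Parallel bank: R_p = 1/(1/2.14 + 1/1.83 + 1/1.26) = 0.5533 kΩ.
V_A = 11.4 × 0.5533/18.85 = 0.3346 V.
Branch current I = V_A/R2 = 0.3346/1.83 = 0.1828 mA.

I ≈ 0.183 mA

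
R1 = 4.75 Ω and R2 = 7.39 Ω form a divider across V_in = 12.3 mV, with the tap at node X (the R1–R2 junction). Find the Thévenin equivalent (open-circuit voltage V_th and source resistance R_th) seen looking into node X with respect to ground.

V_th is the unloaded tap voltage: V_in · R2/(R1+R2) = 12.3 × 0.6087 = 7.487 mV.
Zeroing V_in shorts the top of R1 to ground, so R_th = R1 ‖ R2 = 2.891 Ω.

V_th ≈ 7.49 mV, R_th ≈ 2.89 Ω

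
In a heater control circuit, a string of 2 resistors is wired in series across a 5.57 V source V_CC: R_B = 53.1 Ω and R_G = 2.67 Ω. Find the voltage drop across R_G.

V ≈ 0.267 V

ΣR = 53.1 + 2.67 = 55.77 Ω.
By the voltage-divider rule, V = 5.57 × 2.670/55.77 = 0.2667 V.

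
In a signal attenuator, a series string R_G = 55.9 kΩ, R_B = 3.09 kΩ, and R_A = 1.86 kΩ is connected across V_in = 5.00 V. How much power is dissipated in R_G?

ΣR = 60.85 kΩ → I = 5.00/60.85 = 0.08217 mA.
P(R_G) = I²·R_G = (0.08217)² × 55.9 = 0.3774 mW.

P ≈ 0.377 mW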